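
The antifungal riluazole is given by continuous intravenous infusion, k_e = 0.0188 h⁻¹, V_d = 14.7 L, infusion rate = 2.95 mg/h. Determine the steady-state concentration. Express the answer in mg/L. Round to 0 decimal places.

11 mg/L

CL = k × Vd = 0.01880 × 14.7 = 0.2764 L/h
At steady state Css = R₀ / CL = 2.95 / 0.2764 = 10.67 mg/L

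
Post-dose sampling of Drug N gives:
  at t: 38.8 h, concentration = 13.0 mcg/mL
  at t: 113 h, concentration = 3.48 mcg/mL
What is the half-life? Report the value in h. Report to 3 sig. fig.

k = ln(C₁/C₂) / (t₂ − t₁) = ln(13.0/3.48) / (113 − 38.8)
  = 1.318 / 74.20 = 0.01776 h⁻¹
t½ = ln2 / k = 0.693147 / 0.01776 = 39.03 h

39.0 h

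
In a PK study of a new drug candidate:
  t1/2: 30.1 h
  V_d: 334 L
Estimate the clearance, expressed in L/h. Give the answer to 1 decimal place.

7.7 L/h

k = ln2 / t½ = 0.693147 / 30.1 = 0.02303 h⁻¹
CL = k × Vd = 0.02303 × 334 = 7.692 L/h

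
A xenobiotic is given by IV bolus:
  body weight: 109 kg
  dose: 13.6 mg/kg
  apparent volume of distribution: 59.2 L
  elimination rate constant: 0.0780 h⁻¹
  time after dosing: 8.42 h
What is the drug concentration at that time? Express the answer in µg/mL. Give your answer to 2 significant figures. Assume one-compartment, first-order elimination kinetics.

13 µg/mL

Total dose = 13.6 × 109 = 1482 mg
C₀ = Dose / Vd = 1482 / 59.2 = 25.03 mg/L
C = C₀ · e^(−k·t) = 25.03 × e^(−0.07800 × 8.42)
  = 25.03 × 0.5185 = 12.98 mg/L
(12.98 mg/L = 12.98 µg/mL)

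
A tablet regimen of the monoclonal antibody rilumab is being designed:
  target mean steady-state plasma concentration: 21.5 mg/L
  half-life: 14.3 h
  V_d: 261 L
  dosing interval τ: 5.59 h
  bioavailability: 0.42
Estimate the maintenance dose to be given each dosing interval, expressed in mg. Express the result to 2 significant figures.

3600 mg

k = ln2 / t½ = 0.693147 / 14.3 = 0.04847 h⁻¹
CL = k × Vd = 0.04847 × 261 = 12.65 L/h
At steady state, F × (Dose/τ) = Css × CL.
Dose = Css × CL × τ / F = 21.5 × 12.65 × 5.59 / 0.42 = 3620 mg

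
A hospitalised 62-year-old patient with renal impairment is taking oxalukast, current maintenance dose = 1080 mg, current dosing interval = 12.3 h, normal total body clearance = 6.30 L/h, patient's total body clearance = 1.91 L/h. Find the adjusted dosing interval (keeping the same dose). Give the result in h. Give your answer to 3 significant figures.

40.6 h

To keep the same average steady-state level, dosing rate must scale with clearance.
CL ratio = 1.91 / 6.30 = 0.3032
New interval (same dose) = 12.3 / 0.3032 = 40.57 h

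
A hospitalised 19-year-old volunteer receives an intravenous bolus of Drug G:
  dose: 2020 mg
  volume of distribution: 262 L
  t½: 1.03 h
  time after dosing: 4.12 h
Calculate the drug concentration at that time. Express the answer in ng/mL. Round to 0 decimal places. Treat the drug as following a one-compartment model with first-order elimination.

C₀ = Dose / Vd = 2020 / 262 = 7.710 mg/L
k = ln2 / t½ = 0.693147 / 1.03 = 0.6730 h⁻¹
C = C₀ · e^(−k·t) = 7.710 × e^(−0.6730 × 4.12)
  = 7.710 × 0.06249 = 0.4818 mg/L
Convert: 0.4818 mg/L × 1000 = 481.8 ng/mL

482 ng/mL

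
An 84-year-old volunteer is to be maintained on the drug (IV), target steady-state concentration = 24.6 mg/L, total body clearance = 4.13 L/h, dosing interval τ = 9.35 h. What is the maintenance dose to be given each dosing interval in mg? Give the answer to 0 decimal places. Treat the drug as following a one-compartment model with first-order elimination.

At steady state, Dose/τ = Css × CL.
Dose = Css × CL × τ = 24.6 × 4.130 × 9.35 = 949.9 mg

950 mg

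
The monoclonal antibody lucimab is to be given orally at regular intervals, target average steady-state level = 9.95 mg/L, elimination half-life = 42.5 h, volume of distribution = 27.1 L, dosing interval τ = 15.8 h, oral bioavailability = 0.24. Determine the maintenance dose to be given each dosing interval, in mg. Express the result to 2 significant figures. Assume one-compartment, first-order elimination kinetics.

290 mg

k = ln2 / t½ = 0.693147 / 42.5 = 0.01631 h⁻¹
CL = k × Vd = 0.01631 × 27.1 = 0.4420 L/h
At steady state, F × (Dose/τ) = Css × CL.
Dose = Css × CL × τ / F = 9.95 × 0.4420 × 15.8 / 0.24 = 289.5 mg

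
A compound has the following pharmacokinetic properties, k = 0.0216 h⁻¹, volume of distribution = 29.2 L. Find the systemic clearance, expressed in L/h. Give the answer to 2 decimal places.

0.63 L/h

CL = k × Vd = 0.0216 × 29.2 = 0.6307 L/h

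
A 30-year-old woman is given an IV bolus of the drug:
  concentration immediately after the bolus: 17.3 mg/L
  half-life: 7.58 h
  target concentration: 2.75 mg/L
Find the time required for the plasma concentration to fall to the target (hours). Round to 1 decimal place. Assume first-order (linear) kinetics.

20.1 h

k = ln2 / t½ = 0.693147 / 7.58 = 0.09144 h⁻¹
t = ln(C₀ / C) / k = ln(17.30 / 2.75) / 0.09144
  = ln(6.291) / 0.09144 = 1.839 / 0.09144 = 20.11 h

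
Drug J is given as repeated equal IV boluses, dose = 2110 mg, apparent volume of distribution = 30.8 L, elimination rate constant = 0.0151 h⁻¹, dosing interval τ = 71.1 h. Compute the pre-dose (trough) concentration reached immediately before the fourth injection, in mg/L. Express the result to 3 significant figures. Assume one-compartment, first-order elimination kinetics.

34.2 mg/L

C₀ per dose = Dose / Vd = 2110 / 30.8 = 68.51 mg/L
Fraction remaining after one interval: r = e^(−kτ) = e^(−0.01510 × 71.1) = 0.3418
Before dose 4, 3 doses have been given (aged 1τ, 2τ, 3τ).
C_trough = C₀ × (r + r² + … + r^3) = C₀ × r(1−r^3)/(1−r)
        = 68.51 × 0.3418 × (1 − 0.03993) / (1 − 0.3418) = 34.16 mg/L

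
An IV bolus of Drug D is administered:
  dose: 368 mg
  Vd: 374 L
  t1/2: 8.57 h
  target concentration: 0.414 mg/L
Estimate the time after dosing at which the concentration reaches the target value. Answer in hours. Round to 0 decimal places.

11 h

C₀ = Dose / Vd = 368.0 / 374 = 0.9840 mg/L
k = ln2 / t½ = 0.693147 / 8.57 = 0.08088 h⁻¹
t = ln(C₀ / C) / k = ln(0.9840 / 0.414) / 0.08088
  = ln(2.377) / 0.08088 = 0.8658 / 0.08088 = 10.70 h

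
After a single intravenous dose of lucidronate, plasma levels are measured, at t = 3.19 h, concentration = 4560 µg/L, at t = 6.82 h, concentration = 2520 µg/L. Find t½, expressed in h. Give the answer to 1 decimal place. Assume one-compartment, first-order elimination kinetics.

4.2 h

k = ln(C₁/C₂) / (t₂ − t₁) = ln(4560/2520) / (6.82 − 3.19)
  = 0.5931 / 3.630 = 0.1634 h⁻¹
t½ = ln2 / k = 0.693147 / 0.1634 = 4.242 h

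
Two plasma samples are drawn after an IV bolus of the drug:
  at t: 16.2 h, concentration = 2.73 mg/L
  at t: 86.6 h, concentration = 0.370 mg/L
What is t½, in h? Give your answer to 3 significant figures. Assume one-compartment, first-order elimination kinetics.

24.4 h

k = ln(C₁/C₂) / (t₂ − t₁) = ln(2.73/0.370) / (86.6 − 16.2)
  = 1.999 / 70.40 = 0.02839 h⁻¹
t½ = ln2 / k = 0.693147 / 0.02839 = 24.42 h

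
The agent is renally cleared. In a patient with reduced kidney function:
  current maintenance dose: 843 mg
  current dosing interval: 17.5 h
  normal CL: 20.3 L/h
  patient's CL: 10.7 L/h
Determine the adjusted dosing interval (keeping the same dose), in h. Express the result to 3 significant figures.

33.2 h

To keep the same average steady-state level, dosing rate must scale with clearance.
CL ratio = 10.7 / 20.3 = 0.5271
New interval (same dose) = 17.5 / 0.5271 = 33.20 h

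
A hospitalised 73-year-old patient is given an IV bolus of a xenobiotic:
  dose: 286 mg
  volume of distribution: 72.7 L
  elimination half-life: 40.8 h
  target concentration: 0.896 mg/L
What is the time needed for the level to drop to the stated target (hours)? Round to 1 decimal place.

C₀ = Dose / Vd = 286.0 / 72.7 = 3.934 mg/L
k = ln2 / t½ = 0.693147 / 40.8 = 0.01699 h⁻¹
t = ln(C₀ / C) / k = ln(3.934 / 0.896) / 0.01699
  = ln(4.391) / 0.01699 = 1.480 / 0.01699 = 87.11 h

87.1 h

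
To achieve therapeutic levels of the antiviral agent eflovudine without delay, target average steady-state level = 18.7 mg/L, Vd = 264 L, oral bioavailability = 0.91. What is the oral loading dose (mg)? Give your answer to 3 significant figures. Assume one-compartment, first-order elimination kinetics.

5430 mg

LD = Css × Vd / F = 18.7 × 264 / 0.91 = 5425 mg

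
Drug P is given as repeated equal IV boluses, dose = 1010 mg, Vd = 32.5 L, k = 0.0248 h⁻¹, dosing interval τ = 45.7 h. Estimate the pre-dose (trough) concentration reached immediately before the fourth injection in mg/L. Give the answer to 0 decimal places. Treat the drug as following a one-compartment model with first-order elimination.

14 mg/L

C₀ per dose = Dose / Vd = 1010 / 32.5 = 31.08 mg/L
Fraction remaining after one interval: r = e^(−kτ) = e^(−0.02480 × 45.7) = 0.3219
Before dose 4, 3 doses have been given (aged 1τ, 2τ, 3τ).
C_trough = C₀ × (r + r² + … + r^3) = C₀ × r(1−r^3)/(1−r)
        = 31.08 × 0.3219 × (1 − 0.03336) / (1 − 0.3219) = 14.26 mg/L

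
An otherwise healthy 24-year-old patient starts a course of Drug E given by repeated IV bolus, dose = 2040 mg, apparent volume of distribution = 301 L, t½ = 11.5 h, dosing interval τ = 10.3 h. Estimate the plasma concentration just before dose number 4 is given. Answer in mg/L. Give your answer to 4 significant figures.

C₀ per dose = Dose / Vd = 2040 / 301 = 6.777 mg/L
k = ln2 / t½ = 0.693147 / 11.5 = 0.06027 h⁻¹
Fraction remaining after one interval: r = e^(−kτ) = e^(−0.06027 × 10.3) = 0.5375
Before dose 4, 3 doses have been given (aged 1τ, 2τ, 3τ).
C_trough = C₀ × (r + r² + … + r^3) = C₀ × r(1−r^3)/(1−r)
        = 6.777 × 0.5375 × (1 − 0.1553) / (1 − 0.5375) = 6.653 mg/L

6.653 mg/L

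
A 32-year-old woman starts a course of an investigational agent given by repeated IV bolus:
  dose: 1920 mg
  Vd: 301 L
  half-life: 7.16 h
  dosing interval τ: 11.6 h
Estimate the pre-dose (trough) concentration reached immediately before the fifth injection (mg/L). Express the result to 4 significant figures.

3.041 mg/L

C₀ per dose = Dose / Vd = 1920 / 301 = 6.379 mg/L
k = ln2 / t½ = 0.693147 / 7.16 = 0.09681 h⁻¹
Fraction remaining after one interval: r = e^(−kτ) = e^(−0.09681 × 11.6) = 0.3253
Before dose 5, 4 doses have been given (aged 1τ, 2τ, 3τ, 4τ).
C_trough = C₀ × (r + r² + … + r^4) = C₀ × r(1−r^4)/(1−r)
        = 6.379 × 0.3253 × (1 − 0.01120) / (1 − 0.3253) = 3.041 mg/L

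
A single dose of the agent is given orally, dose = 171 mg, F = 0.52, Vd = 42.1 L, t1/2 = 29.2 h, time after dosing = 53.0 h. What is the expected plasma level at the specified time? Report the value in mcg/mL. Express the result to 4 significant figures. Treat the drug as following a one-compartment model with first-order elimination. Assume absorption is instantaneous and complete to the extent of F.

0.6002 mcg/mL

Amount reaching circulation = F × Dose = 0.52 × 171.0 = 88.92 mg
C₀ = F·Dose / Vd = 88.92 / 42.1 = 2.112 mg/L
k = ln2 / t½ = 0.693147 / 29.2 = 0.02374 h⁻¹
C = C₀ · e^(−k·t) = 2.112 × e^(−0.02374 × 53.0)
  = 2.112 × 0.2842 = 0.6002 mg/L
(0.6002 mg/L = 0.6002 mcg/mL)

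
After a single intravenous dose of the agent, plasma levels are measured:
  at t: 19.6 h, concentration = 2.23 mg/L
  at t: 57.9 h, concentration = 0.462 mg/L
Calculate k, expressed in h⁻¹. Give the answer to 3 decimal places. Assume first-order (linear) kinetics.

k = ln(C₁/C₂) / (t₂ − t₁) = ln(2.23/0.462) / (57.9 − 19.6)
  = 1.574 / 38.30 = 0.04110 h⁻¹

0.041 h⁻¹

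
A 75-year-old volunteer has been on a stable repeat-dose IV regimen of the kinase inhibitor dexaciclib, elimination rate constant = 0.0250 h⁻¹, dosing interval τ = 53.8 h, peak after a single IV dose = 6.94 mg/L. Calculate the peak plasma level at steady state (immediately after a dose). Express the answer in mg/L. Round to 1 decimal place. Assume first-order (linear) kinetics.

9.4 mg/L

e^(−kτ) = e^(−0.02500 × 53.8) = 0.2605
Accumulation ratio R = 1 / (1 − e^(−kτ)) = 1 / (1 − 0.2605) = 1.352
Steady-state peak = C₀ × R = 6.94 × 1.352 = 9.383 mg/L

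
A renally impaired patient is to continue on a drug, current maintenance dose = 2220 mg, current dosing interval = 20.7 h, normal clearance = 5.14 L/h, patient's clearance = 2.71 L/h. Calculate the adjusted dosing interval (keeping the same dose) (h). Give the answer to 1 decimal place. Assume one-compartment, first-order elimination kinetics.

To keep the same average steady-state level, dosing rate must scale with clearance.
CL ratio = 2.71 / 5.14 = 0.5272
New interval (same dose) = 20.7 / 0.5272 = 39.26 h

39.3 h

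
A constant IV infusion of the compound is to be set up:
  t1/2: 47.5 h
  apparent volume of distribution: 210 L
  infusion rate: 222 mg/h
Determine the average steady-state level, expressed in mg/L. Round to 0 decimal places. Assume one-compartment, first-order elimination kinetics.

72 mg/L

k = ln2 / t½ = 0.693147 / 47.5 = 0.01459 h⁻¹
CL = k × Vd = 0.01459 × 210 = 3.064 L/h
At steady state Css = R₀ / CL = 222 / 3.064 = 72.45 mg/L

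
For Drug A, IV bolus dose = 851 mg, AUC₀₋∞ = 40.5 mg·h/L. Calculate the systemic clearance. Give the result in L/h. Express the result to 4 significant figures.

21.01 L/h

CL = Dose / AUC = 851 / 40.5 = 21.01 L/h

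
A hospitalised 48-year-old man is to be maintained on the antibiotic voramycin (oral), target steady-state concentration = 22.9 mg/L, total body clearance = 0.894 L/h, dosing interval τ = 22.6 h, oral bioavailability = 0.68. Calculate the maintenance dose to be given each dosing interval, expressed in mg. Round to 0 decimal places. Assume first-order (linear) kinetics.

At steady state, F × (Dose/τ) = Css × CL.
Dose = Css × CL × τ / F = 22.9 × 0.8940 × 22.6 / 0.68 = 680.4 mg

680 mg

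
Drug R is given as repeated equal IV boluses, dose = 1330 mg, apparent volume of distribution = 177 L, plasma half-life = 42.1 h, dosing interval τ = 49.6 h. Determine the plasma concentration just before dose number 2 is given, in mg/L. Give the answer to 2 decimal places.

C₀ per dose = Dose / Vd = 1330 / 177 = 7.514 mg/L
k = ln2 / t½ = 0.693147 / 42.1 = 0.01646 h⁻¹
Fraction remaining after one interval: r = e^(−kτ) = e^(−0.01646 × 49.6) = 0.4420
Before dose 2, 1 dose has been given (aged 1τ).
C_trough = C₀ × r = 7.514 × 0.4420 = 3.321 mg/L

3.32 mg/L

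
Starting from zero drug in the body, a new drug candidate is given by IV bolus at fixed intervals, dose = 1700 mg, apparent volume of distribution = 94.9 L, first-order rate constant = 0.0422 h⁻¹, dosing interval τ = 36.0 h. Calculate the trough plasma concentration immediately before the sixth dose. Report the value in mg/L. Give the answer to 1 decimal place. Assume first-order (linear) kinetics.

5.0 mg/L

C₀ per dose = Dose / Vd = 1700 / 94.9 = 17.91 mg/L
Fraction remaining after one interval: r = e^(−kτ) = e^(−0.04220 × 36.0) = 0.2189
Before dose 6, 5 doses have been given (aged 1τ, 2τ, 3τ, 4τ, 5τ).
C_trough = C₀ × (r + r² + … + r^5) = C₀ × r(1−r^5)/(1−r)
        = 17.91 × 0.2189 × (1 − 0.0005026) / (1 − 0.2189) = 5.017 mg/L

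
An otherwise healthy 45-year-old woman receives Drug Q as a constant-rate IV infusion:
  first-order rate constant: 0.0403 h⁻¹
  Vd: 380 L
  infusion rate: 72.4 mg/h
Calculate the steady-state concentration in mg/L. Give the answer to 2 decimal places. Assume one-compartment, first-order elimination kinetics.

CL = k × Vd = 0.04030 × 380 = 15.31 L/h
At steady state Css = R₀ / CL = 72.4 / 15.31 = 4.729 mg/L

4.73 mg/L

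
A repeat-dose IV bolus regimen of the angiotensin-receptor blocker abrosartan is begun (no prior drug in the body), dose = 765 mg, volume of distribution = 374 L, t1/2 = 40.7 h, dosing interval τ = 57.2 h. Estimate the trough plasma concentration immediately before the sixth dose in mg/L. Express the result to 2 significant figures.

1.2 mg/L

C₀ per dose = Dose / Vd = 765 / 374 = 2.045 mg/L
k = ln2 / t½ = 0.693147 / 40.7 = 0.01703 h⁻¹
Fraction remaining after one interval: r = e^(−kτ) = e^(−0.01703 × 57.2) = 0.3775
Before dose 6, 5 doses have been given (aged 1τ, 2τ, 3τ, 4τ, 5τ).
C_trough = C₀ × (r + r² + … + r^5) = C₀ × r(1−r^5)/(1−r)
        = 2.045 × 0.3775 × (1 − 0.007666) / (1 − 0.3775) = 1.231 mg/L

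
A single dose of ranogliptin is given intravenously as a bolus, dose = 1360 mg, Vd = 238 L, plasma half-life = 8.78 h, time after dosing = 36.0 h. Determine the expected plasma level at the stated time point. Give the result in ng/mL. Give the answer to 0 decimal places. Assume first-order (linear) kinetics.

C₀ = Dose / Vd = 1360 / 238 = 5.714 mg/L
k = ln2 / t½ = 0.693147 / 8.78 = 0.07895 h⁻¹
C = C₀ · e^(−k·t) = 5.714 × e^(−0.07895 × 36.0)
  = 5.714 × 0.05830 = 0.3331 mg/L
Convert: 0.3331 mg/L × 1000 = 333.1 ng/mL

333 ng/mL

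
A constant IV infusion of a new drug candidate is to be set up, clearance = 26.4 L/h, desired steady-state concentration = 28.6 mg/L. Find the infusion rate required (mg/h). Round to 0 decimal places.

At steady state, infusion rate R₀ = Css × CL = 28.6 × 26.40 = 755.0 mg/h

755 mg/h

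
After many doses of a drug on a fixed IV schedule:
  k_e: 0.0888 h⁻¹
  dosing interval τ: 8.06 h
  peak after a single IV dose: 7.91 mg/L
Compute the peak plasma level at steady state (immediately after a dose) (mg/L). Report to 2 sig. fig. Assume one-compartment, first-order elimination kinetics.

15 mg/L

e^(−kτ) = e^(−0.08880 × 8.06) = 0.4888
Accumulation ratio R = 1 / (1 − e^(−kτ)) = 1 / (1 − 0.4888) = 1.956
Steady-state peak = C₀ × R = 7.91 × 1.956 = 15.47 mg/L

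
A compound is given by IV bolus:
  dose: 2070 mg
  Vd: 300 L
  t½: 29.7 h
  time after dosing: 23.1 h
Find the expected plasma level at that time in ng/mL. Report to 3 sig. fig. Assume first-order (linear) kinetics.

C₀ = Dose / Vd = 2070 / 300 = 6.900 mg/L
k = ln2 / t½ = 0.693147 / 29.7 = 0.02334 h⁻¹
C = C₀ · e^(−k·t) = 6.900 × e^(−0.02334 × 23.1)
  = 6.900 × 0.5832 = 4.024 mg/L
Convert: 4.024 mg/L × 1000 = 4024 ng/mL

4020 ng/mL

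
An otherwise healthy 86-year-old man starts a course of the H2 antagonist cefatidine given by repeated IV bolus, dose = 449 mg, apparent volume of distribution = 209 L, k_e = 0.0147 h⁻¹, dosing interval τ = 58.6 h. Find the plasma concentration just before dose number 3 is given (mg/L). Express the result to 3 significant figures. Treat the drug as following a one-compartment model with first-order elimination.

1.29 mg/L

C₀ per dose = Dose / Vd = 449 / 209 = 2.148 mg/L
Fraction remaining after one interval: r = e^(−kτ) = e^(−0.01470 × 58.6) = 0.4226
Before dose 3, 2 doses have been given (aged 1τ, 2τ).
C_trough = C₀ × (r + r²) = 2.148 × (0.4226 + 0.1786) = 1.291 mg/L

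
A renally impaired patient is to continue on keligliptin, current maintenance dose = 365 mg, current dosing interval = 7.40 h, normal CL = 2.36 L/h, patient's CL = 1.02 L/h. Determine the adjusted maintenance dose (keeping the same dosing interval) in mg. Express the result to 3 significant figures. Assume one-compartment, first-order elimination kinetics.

158 mg

To keep the same average steady-state level, dosing rate must scale with clearance.
CL ratio = 1.02 / 2.36 = 0.4322
New dose (same interval) = 365 × 0.4322 = 157.8 mg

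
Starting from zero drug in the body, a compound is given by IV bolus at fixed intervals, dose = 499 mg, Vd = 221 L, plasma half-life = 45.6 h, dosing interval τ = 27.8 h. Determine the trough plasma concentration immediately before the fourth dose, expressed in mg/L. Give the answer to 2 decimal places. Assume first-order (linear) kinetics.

3.09 mg/L

C₀ per dose = Dose / Vd = 499 / 221 = 2.258 mg/L
k = ln2 / t½ = 0.693147 / 45.6 = 0.01520 h⁻¹
Fraction remaining after one interval: r = e^(−kτ) = e^(−0.01520 × 27.8) = 0.6554
Before dose 4, 3 doses have been given (aged 1τ, 2τ, 3τ).
C_trough = C₀ × (r + r² + … + r^3) = C₀ × r(1−r^3)/(1−r)
        = 2.258 × 0.6554 × (1 − 0.2815) / (1 − 0.6554) = 3.086 mg/L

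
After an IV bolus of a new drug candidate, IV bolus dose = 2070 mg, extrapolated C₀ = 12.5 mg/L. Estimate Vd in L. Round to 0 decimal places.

Vd = Dose / C₀ = 2070 / 12.5 = 165.6 L

166 L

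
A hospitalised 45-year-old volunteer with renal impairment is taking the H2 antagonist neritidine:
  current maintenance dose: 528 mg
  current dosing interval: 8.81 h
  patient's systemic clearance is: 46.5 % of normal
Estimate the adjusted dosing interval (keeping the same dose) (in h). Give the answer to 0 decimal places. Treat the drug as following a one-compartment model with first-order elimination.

To keep the same average steady-state level, dosing rate must scale with clearance.
CL ratio = 46.5 / 100 = 0.4650
New interval (same dose) = 8.81 / 0.4650 = 18.95 h

19 h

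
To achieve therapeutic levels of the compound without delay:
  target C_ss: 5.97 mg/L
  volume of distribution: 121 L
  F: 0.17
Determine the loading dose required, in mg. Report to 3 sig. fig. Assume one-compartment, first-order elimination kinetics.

4250 mg

LD = Css × Vd / F = 5.97 × 121 / 0.17 = 4249 mg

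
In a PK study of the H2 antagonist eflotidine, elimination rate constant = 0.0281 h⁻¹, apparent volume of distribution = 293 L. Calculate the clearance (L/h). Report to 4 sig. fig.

8.233 L/h

CL = k × Vd = 0.0281 × 293 = 8.233 L/h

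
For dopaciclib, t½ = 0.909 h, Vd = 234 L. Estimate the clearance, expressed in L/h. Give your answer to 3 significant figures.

178 L/h

k = ln2 / t½ = 0.693147 / 0.909 = 0.7625 h⁻¹
CL = k × Vd = 0.7625 × 234 = 178.4 L/h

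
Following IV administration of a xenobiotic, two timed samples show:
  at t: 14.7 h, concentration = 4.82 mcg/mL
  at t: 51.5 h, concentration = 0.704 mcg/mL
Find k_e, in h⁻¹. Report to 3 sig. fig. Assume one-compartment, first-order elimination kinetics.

k = ln(C₁/C₂) / (t₂ − t₁) = ln(4.82/0.704) / (51.5 − 14.7)
  = 1.924 / 36.80 = 0.05228 h⁻¹

0.0523 h⁻¹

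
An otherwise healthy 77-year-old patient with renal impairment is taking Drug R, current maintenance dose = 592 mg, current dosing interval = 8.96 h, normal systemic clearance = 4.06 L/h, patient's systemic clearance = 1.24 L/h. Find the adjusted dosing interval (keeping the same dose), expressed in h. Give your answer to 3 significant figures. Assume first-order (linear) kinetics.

To keep the same average steady-state level, dosing rate must scale with clearance.
CL ratio = 1.24 / 4.06 = 0.3054
New interval (same dose) = 8.96 / 0.3054 = 29.34 h

29.3 h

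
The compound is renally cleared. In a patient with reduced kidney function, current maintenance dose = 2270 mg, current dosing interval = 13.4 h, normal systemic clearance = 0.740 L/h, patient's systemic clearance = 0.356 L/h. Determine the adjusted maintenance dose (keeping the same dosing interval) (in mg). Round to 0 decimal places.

1092 mg

To keep the same average steady-state level, dosing rate must scale with clearance.
CL ratio = 0.356 / 0.740 = 0.4811
New dose (same interval) = 2270 × 0.4811 = 1092 mg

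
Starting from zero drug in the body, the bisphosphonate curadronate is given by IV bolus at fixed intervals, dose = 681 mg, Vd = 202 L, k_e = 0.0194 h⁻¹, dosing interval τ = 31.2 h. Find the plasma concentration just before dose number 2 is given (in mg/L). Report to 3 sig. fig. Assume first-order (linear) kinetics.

C₀ per dose = Dose / Vd = 681 / 202 = 3.371 mg/L
Fraction remaining after one interval: r = e^(−kτ) = e^(−0.01940 × 31.2) = 0.5459
Before dose 2, 1 dose has been given (aged 1τ).
C_trough = C₀ × r = 3.371 × 0.5459 = 1.840 mg/L

1.84 mg/L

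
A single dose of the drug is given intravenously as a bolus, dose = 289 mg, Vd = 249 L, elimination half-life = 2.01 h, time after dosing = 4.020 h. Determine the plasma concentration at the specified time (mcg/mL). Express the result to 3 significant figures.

C₀ = Dose / Vd = 289.0 / 249 = 1.161 mg/L
k = ln2 / t½ = 0.693147 / 2.01 = 0.3448 h⁻¹
t / t½ = 4.020 / 2.01 = 2 half-lives
C = C₀ × (1/2)^2 = 1.161 × 0.2500 = 0.2903 mg/L
(0.2903 mg/L = 0.2903 mcg/mL)

0.290 mcg/mL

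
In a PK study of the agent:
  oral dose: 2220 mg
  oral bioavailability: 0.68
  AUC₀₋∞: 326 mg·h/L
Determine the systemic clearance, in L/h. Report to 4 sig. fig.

CL = F·Dose / AUC = 0.68 × 2220 / 326 = 4.631 L/h

4.631 L/h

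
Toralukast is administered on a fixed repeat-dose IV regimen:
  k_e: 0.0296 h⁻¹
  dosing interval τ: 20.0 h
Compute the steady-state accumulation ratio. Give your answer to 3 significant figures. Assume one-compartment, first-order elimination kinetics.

2.24

e^(−kτ) = e^(−0.02960 × 20.0) = 0.5532
Accumulation ratio R = 1 / (1 − e^(−kτ)) = 1 / (1 − 0.5532) = 2.238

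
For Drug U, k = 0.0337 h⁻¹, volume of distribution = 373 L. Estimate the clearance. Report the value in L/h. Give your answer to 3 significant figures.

CL = k × Vd = 0.0337 × 373 = 12.57 L/h

12.6 L/h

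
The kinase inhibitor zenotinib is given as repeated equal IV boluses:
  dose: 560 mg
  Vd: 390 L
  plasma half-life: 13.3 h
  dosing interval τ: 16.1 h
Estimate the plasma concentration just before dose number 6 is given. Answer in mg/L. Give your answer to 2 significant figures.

1.1 mg/L

C₀ per dose = Dose / Vd = 560 / 390 = 1.436 mg/L
k = ln2 / t½ = 0.693147 / 13.3 = 0.05212 h⁻¹
Fraction remaining after one interval: r = e^(−kτ) = e^(−0.05212 × 16.1) = 0.4321
Before dose 6, 5 doses have been given (aged 1τ, 2τ, 3τ, 4τ, 5τ).
C_trough = C₀ × (r + r² + … + r^5) = C₀ × r(1−r^5)/(1−r)
        = 1.436 × 0.4321 × (1 − 0.01506) / (1 − 0.4321) = 1.076 mg/L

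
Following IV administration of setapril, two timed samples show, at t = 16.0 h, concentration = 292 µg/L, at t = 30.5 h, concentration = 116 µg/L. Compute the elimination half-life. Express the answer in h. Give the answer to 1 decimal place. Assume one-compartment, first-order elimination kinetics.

k = ln(C₁/C₂) / (t₂ − t₁) = ln(292/116) / (30.5 − 16.0)
  = 0.9232 / 14.50 = 0.06367 h⁻¹
t½ = ln2 / k = 0.693147 / 0.06367 = 10.89 h

10.9 h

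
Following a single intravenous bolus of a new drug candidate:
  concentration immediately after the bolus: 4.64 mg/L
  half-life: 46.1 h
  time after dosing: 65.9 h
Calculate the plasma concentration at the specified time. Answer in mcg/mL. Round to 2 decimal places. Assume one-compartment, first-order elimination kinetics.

1.72 mcg/mL

k = ln2 / t½ = 0.693147 / 46.1 = 0.01504 h⁻¹
C = C₀ · e^(−k·t) = 4.640 × e^(−0.01504 × 65.9)
  = 4.640 × 0.3712 = 1.722 mg/L
(1.722 mg/L = 1.722 mcg/mL)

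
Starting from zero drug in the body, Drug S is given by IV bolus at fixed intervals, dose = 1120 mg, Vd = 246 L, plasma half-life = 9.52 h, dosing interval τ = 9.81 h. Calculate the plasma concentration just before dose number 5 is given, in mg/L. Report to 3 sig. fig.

4.12 mg/L

C₀ per dose = Dose / Vd = 1120 / 246 = 4.553 mg/L
k = ln2 / t½ = 0.693147 / 9.52 = 0.07281 h⁻¹
Fraction remaining after one interval: r = e^(−kτ) = e^(−0.07281 × 9.81) = 0.4896
Before dose 5, 4 doses have been given (aged 1τ, 2τ, 3τ, 4τ).
C_trough = C₀ × (r + r² + … + r^4) = C₀ × r(1−r^4)/(1−r)
        = 4.553 × 0.4896 × (1 − 0.05746) / (1 − 0.4896) = 4.117 mg/L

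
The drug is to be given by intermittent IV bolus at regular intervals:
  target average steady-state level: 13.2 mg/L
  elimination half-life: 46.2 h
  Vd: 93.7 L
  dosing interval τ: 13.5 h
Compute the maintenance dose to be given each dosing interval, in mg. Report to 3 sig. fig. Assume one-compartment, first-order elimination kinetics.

k = ln2 / t½ = 0.693147 / 46.2 = 0.01500 h⁻¹
CL = k × Vd = 0.01500 × 93.7 = 1.406 L/h
At steady state, Dose/τ = Css × CL.
Dose = Css × CL × τ = 13.2 × 1.406 × 13.5 = 250.5 mg

251 mg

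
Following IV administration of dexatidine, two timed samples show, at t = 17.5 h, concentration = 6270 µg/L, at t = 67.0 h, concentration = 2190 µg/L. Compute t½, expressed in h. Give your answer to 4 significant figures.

32.62 h

k = ln(C₁/C₂) / (t₂ − t₁) = ln(6270/2190) / (67.0 − 17.5)
  = 1.052 / 49.50 = 0.02125 h⁻¹
t½ = ln2 / k = 0.693147 / 0.02125 = 32.62 h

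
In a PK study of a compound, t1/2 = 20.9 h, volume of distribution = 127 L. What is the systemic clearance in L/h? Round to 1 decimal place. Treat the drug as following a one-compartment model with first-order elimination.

k = ln2 / t½ = 0.693147 / 20.9 = 0.03316 h⁻¹
CL = k × Vd = 0.03316 × 127 = 4.211 L/h

4.2 L/h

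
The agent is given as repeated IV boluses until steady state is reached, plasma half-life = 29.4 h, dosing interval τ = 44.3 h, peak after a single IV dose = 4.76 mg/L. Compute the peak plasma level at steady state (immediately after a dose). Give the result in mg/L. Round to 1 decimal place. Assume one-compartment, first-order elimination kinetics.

7.3 mg/L

k = ln2 / t½ = 0.693147 / 29.4 = 0.02358 h⁻¹
e^(−kτ) = e^(−0.02358 × 44.3) = 0.3518
Accumulation ratio R = 1 / (1 − e^(−kτ)) = 1 / (1 − 0.3518) = 1.543
Steady-state peak = C₀ × R = 4.76 × 1.543 = 7.345 mg/L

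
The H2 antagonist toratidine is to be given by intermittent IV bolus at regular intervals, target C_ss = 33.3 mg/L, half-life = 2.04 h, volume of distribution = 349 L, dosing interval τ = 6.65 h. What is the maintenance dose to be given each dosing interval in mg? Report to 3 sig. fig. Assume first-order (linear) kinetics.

k = ln2 / t½ = 0.693147 / 2.04 = 0.3398 h⁻¹
CL = k × Vd = 0.3398 × 349 = 118.6 L/h
At steady state, Dose/τ = Css × CL.
Dose = Css × CL × τ = 33.3 × 118.6 × 6.65 = 26260 mg

26300 mg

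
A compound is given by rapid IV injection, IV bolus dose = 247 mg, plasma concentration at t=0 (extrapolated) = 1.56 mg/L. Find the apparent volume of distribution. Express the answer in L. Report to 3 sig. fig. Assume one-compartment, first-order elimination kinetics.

158 L

Vd = Dose / C₀ = 247.0 / 1.56 = 158.3 L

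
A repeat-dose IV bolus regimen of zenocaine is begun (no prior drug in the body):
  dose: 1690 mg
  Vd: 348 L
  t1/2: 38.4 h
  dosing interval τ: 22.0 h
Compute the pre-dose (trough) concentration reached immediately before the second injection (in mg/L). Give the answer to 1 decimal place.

3.3 mg/L

C₀ per dose = Dose / Vd = 1690 / 348 = 4.856 mg/L
k = ln2 / t½ = 0.693147 / 38.4 = 0.01805 h⁻¹
Fraction remaining after one interval: r = e^(−kτ) = e^(−0.01805 × 22.0) = 0.6723
Before dose 2, 1 dose has been given (aged 1τ).
C_trough = C₀ × r = 4.856 × 0.6723 = 3.265 mg/L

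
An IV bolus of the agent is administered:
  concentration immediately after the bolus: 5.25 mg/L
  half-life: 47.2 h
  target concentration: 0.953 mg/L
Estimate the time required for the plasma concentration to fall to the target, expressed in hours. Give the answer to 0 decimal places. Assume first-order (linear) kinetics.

k = ln2 / t½ = 0.693147 / 47.2 = 0.01469 h⁻¹
t = ln(C₀ / C) / k = ln(5.250 / 0.953) / 0.01469
  = ln(5.509) / 0.01469 = 1.706 / 0.01469 = 116.1 h

116 h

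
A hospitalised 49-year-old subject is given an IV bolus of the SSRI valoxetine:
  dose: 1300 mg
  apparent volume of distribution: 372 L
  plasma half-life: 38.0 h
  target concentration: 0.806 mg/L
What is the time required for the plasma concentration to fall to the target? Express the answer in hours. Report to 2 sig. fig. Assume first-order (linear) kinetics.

C₀ = Dose / Vd = 1300 / 372 = 3.495 mg/L
k = ln2 / t½ = 0.693147 / 38.0 = 0.01824 h⁻¹
t = ln(C₀ / C) / k = ln(3.495 / 0.806) / 0.01824
  = ln(4.336) / 0.01824 = 1.467 / 0.01824 = 80.43 h

80 h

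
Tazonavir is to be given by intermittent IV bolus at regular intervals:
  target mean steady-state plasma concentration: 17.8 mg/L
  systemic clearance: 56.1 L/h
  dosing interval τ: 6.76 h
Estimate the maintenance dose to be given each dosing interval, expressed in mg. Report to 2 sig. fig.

6800 mg

At steady state, Dose/τ = Css × CL.
Dose = Css × CL × τ = 17.8 × 56.10 × 6.76 = 6750 mg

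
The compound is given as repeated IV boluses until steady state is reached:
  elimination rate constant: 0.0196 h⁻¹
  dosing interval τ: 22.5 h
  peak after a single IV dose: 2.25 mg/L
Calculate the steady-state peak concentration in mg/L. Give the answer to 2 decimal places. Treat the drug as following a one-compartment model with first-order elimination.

6.31 mg/L

e^(−kτ) = e^(−0.01960 × 22.5) = 0.6434
Accumulation ratio R = 1 / (1 − e^(−kτ)) = 1 / (1 − 0.6434) = 2.804
Steady-state peak = C₀ × R = 2.25 × 2.804 = 6.309 mg/L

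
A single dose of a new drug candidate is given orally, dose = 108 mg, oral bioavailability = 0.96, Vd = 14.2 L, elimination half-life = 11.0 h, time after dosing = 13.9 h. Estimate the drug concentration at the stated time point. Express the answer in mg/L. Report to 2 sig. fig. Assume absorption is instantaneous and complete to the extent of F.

Amount reaching circulation = F × Dose = 0.96 × 108.0 = 103.7 mg
C₀ = F·Dose / Vd = 103.7 / 14.2 = 7.303 mg/L
k = ln2 / t½ = 0.693147 / 11.0 = 0.06301 h⁻¹
C = C₀ · e^(−k·t) = 7.303 × e^(−0.06301 × 13.9)
  = 7.303 × 0.4165 = 3.042 mg/L

3.0 mg/L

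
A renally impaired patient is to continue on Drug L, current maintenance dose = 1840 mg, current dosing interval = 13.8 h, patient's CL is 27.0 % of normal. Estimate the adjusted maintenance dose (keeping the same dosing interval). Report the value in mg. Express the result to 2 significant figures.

To keep the same average steady-state level, dosing rate must scale with clearance.
CL ratio = 27.0 / 100 = 0.2700
New dose (same interval) = 1840 × 0.2700 = 496.8 mg

500 mg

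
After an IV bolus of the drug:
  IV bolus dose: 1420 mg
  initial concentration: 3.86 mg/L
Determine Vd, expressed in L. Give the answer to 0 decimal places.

Vd = Dose / C₀ = 1420 / 3.86 = 367.9 L

368 L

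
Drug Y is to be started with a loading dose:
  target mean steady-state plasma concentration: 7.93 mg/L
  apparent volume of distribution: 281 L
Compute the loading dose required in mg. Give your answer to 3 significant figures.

LD = Css × Vd = 7.93 × 281 = 2228 mg

2230 mg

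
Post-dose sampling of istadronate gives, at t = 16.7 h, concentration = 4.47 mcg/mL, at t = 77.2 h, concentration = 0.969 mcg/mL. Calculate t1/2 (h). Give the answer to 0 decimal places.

k = ln(C₁/C₂) / (t₂ − t₁) = ln(4.47/0.969) / (77.2 − 16.7)
  = 1.529 / 60.50 = 0.02527 h⁻¹
t½ = ln2 / k = 0.693147 / 0.02527 = 27.43 h

27 h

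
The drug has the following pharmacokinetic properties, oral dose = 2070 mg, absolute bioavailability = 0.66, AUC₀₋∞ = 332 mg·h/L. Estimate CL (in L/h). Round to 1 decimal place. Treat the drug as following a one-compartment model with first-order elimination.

4.1 L/h

CL = F·Dose / AUC = 0.66 × 2070 / 332 = 4.115 L/h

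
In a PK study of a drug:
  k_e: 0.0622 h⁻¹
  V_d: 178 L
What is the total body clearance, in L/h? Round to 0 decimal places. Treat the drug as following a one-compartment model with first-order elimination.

11 L/h

CL = k × Vd = 0.0622 × 178 = 11.07 L/h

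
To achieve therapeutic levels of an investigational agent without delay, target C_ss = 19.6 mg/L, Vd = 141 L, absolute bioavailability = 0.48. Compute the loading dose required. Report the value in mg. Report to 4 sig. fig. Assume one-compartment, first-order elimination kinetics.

LD = Css × Vd / F = 19.6 × 141 / 0.48 = 5758 mg

5758 mg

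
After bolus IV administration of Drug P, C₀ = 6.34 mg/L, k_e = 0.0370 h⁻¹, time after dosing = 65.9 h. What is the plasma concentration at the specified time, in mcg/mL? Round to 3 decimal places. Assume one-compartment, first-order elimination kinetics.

C = C₀ · e^(−k·t) = 6.340 × e^(−0.03700 × 65.9)
  = 6.340 × 0.08731 = 0.5535 mg/L
(0.5535 mg/L = 0.5535 mcg/mL)

0.554 mcg/mL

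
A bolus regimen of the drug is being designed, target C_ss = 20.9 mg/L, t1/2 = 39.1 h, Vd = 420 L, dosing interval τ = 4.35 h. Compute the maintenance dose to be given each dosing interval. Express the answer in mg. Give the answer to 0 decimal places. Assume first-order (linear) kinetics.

677 mg

k = ln2 / t½ = 0.693147 / 39.1 = 0.01773 h⁻¹
CL = k × Vd = 0.01773 × 420 = 7.447 L/h
At steady state, Dose/τ = Css × CL.
Dose = Css × CL × τ = 20.9 × 7.447 × 4.35 = 677.0 mg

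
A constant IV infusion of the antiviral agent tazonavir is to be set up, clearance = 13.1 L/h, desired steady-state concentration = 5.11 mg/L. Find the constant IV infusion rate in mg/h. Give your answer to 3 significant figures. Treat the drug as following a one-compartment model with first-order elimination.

At steady state, infusion rate R₀ = Css × CL = 5.11 × 13.10 = 66.94 mg/h

66.9 mg/h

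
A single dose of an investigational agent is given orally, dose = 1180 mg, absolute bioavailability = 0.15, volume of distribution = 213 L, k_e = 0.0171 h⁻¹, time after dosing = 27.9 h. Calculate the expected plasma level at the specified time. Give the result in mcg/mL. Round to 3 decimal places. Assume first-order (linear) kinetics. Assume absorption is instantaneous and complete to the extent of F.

0.516 mcg/mL

Amount reaching circulation = F × Dose = 0.15 × 1180 = 177.0 mg
C₀ = F·Dose / Vd = 177.0 / 213 = 0.8310 mg/L
C = C₀ · e^(−k·t) = 0.8310 × e^(−0.01710 × 27.9)
  = 0.8310 × 0.6206 = 0.5157 mg/L
(0.5157 mg/L = 0.5157 mcg/mL)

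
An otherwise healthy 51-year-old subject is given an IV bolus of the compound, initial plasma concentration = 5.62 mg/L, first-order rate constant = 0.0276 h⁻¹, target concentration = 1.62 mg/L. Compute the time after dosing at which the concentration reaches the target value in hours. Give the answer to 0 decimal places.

45 h

t = ln(C₀ / C) / k = ln(5.620 / 1.62) / 0.02760
  = ln(3.469) / 0.02760 = 1.244 / 0.02760 = 45.07 h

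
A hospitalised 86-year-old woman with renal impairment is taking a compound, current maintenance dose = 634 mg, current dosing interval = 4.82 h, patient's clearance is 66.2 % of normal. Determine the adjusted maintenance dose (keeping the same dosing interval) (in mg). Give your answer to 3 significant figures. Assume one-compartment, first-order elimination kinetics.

To keep the same average steady-state level, dosing rate must scale with clearance.
CL ratio = 66.2 / 100 = 0.6620
New dose (same interval) = 634 × 0.6620 = 419.7 mg

420 mg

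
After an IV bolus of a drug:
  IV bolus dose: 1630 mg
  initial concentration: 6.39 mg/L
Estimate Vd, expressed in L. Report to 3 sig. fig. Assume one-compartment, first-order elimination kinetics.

Vd = Dose / C₀ = 1630 / 6.39 = 255.1 L

255 L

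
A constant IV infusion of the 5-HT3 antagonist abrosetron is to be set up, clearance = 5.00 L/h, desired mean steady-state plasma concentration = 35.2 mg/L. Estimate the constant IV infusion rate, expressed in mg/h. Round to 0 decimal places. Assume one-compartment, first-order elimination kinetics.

At steady state, infusion rate R₀ = Css × CL = 35.2 × 5.000 = 176.0 mg/h

176 mg/h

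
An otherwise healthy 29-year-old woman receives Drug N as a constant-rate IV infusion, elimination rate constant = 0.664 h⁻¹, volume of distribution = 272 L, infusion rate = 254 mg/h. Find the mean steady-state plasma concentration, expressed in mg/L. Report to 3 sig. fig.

CL = k × Vd = 0.6640 × 272 = 180.6 L/h
At steady state Css = R₀ / CL = 254 / 180.6 = 1.406 mg/L

1.41 mg/L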